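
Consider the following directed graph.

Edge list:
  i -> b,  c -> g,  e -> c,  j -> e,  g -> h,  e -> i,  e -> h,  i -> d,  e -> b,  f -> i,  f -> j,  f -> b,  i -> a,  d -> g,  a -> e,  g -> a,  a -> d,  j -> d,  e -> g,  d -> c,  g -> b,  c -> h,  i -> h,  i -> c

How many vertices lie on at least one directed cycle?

A vertex is on a directed cycle iff it belongs to a strongly connected component of size ≥ 2 (or has a self-loop).
The vertices on cycles are {a, c, d, e, g, i} — 6 in total.

6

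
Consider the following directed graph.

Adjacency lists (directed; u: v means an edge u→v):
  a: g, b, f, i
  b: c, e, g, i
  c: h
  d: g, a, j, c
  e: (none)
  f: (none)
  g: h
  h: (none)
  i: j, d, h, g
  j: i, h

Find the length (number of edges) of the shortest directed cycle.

For each vertex v, BFS finds the shortest path from v back to v.
The shortest such closed walk is i → j → i, length 2.

2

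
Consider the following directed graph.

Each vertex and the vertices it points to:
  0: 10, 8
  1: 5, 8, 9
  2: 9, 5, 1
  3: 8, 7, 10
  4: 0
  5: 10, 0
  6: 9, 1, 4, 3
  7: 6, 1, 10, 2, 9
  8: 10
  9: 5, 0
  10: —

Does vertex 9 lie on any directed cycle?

9 lies on a cycle iff there is a path from 9 back to itself.
Exploring from 9, it never reaches itself; equivalently, its strongly connected component is a singleton.

No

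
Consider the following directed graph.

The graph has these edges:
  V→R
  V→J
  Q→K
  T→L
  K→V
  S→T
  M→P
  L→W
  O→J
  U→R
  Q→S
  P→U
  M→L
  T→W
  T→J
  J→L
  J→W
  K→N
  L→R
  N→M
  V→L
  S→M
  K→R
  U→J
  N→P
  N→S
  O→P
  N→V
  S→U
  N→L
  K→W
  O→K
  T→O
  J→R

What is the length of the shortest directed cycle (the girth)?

For each vertex v, BFS finds the shortest path from v back to v.
The shortest such closed walk is K → N → S → T → O → K, length 5.

5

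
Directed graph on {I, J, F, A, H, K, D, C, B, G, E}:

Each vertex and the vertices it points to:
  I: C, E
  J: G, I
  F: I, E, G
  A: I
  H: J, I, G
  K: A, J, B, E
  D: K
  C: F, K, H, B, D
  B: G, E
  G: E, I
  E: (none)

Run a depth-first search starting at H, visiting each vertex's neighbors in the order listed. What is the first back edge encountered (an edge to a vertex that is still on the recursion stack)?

F->I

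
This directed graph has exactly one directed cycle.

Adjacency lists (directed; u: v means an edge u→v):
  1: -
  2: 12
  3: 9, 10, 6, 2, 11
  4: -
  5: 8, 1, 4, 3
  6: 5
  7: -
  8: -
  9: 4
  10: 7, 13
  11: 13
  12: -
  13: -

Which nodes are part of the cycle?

DFS with gray/black marking from 3:
3 gray
  9 gray
    4 gray
    4 black
  9 black
  10 gray
    7 gray
    7 black
    13 gray
    13 black
  10 black
  6 gray
    5 gray
      8 gray
      8 black
      1 gray
      1 black
      5→4: 4 black — skip
      5→3: 3 is gray → back edge
Back edge closes the cycle 3 → 6 → 5 → 3; its vertices are {3, 5, 6}.

3, 5, 6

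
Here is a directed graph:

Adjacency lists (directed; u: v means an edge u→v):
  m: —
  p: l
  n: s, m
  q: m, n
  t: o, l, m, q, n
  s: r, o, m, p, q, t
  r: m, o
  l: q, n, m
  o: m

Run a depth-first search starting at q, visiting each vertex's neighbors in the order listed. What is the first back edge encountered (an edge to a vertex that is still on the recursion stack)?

l->q

DFS from q (visiting each vertex's neighbors in the order listed); mark gray on enter, black on exit:
q gray
  m gray
  m black
  n gray
    s gray
      r gray
        r→m: m black — skip
        o gray
          o→m: m black — skip
        o black
      r black
      s→o: o black — skip
      s→m: m black — skip
      p gray
        l gray
          l→q: q is gray → back edge
First back edge: l → q.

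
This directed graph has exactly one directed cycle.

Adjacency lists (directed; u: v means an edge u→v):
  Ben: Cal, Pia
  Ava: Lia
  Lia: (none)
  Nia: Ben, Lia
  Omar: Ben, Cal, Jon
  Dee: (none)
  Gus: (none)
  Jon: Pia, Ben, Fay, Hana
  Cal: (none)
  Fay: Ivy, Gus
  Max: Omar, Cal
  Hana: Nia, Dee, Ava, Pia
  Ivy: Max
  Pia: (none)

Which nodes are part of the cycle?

DFS with gray/black marking from Jon:
Jon gray
  Pia gray
  Pia black
  Ben gray
    Cal gray
    Cal black
    Ben→Pia: Pia black — skip
  Ben black
  Fay gray
    Ivy gray
      Max gray
        Omar gray
          Omar→Ben: Ben black — skip
          Omar→Cal: Cal black — skip
          Omar→Jon: Jon is gray → back edge
Back edge closes the cycle Jon → Fay → Ivy → Max → Omar → Jon; its vertices are {Fay, Ivy, Jon, Max, Omar}.

Fay, Ivy, Jon, Max, Omar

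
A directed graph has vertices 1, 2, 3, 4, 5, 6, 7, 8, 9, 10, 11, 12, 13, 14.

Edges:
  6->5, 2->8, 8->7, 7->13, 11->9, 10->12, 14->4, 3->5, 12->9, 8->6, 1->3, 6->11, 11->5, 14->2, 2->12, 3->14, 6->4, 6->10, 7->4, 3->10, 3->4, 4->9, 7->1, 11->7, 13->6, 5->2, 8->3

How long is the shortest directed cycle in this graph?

4

For each vertex v, BFS finds the shortest path from v back to v.
The shortest such closed walk is 8 → 6 → 5 → 2 → 8, length 4.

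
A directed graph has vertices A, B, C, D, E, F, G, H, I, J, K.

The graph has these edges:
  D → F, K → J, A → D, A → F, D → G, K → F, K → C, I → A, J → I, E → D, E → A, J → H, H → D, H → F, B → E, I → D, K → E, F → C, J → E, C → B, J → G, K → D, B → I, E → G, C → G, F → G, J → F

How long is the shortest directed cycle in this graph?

For each vertex v, BFS finds the shortest path from v back to v.
The shortest such closed walk is C → B → E → D → F → C, length 5.

5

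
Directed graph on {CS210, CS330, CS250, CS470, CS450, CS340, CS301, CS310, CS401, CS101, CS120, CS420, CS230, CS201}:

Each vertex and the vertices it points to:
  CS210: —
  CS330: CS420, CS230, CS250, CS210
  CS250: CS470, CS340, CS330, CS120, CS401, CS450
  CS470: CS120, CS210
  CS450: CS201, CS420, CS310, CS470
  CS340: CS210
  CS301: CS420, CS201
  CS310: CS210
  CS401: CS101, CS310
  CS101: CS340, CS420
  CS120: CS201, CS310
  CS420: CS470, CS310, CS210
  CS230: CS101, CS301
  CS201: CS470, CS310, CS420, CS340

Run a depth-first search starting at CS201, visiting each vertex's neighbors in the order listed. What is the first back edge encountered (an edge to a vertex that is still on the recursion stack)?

CS120→CS201

DFS from CS201 (visiting each vertex's neighbors in the order listed); mark gray on enter, black on exit:
CS201 gray
  CS470 gray
    CS120 gray
      CS120→CS201: CS201 is gray → back edge
First back edge: CS120 → CS201.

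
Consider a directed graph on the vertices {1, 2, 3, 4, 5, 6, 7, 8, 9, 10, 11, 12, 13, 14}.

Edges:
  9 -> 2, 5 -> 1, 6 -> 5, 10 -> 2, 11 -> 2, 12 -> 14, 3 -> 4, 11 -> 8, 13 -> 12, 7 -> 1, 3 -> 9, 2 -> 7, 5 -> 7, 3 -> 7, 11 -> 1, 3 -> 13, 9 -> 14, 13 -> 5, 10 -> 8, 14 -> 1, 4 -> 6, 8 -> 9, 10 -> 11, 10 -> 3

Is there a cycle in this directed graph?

No

DFS with white/gray/black marking, starting from 3:
3 gray
  13 gray
    12 gray
      14 gray
        1 gray
        1 black
      14 black
    12 black
    5 gray
      7 gray
        7→1: 1 black — skip
      7 black
      5→1: 1 black — skip
    5 black
  13 black
  3→7: 7 black — skip
  4 gray
    6 gray
      6→5: 5 black — skip
    6 black
  4 black
  9 gray
    2 gray
      2→7: 7 black — skip
    2 black
    9→14: 14 black — skip
  9 black
3 black
8 gray
  8→9: 9 black — skip
8 black
10 gray
  10→2: 2 black — skip
  10→8: 8 black — skip
  10→3: 3 black — skip
  11 gray
    11→8: 8 black — skip
    11→2: 2 black — skip
    11→1: 1 black — skip
  11 black
10 black
Every edge goes to a white or black vertex — no back edge, so the graph is acyclic.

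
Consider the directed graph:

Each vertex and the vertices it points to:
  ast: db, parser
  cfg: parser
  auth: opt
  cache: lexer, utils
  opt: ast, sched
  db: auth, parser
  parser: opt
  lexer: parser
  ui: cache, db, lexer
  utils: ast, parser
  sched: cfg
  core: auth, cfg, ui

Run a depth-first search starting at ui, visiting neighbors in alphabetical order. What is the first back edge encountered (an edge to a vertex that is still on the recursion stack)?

auth->opt

DFS from ui (visiting neighbors in alphabetical order); mark gray on enter, black on exit:
ui gray
  cache gray
    lexer gray
      parser gray
        opt gray
          ast gray
            db gray
              auth gray
                auth→opt: opt is gray → back edge
First back edge: auth → opt.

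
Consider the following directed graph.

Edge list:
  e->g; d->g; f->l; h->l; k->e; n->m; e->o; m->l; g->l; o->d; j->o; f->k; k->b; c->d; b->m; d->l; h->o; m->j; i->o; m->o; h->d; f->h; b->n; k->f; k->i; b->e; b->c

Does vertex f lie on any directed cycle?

f is on a cycle iff f can reach itself via ≥1 edge.
f → k → f — yes.

Yes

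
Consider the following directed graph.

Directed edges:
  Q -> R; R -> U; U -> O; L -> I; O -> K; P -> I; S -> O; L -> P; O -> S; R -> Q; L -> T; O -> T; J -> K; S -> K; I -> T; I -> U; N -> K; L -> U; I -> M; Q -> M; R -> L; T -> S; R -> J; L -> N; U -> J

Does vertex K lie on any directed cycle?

K lies on a cycle iff there is a path from K back to itself.
Exploring from K, it never reaches itself; equivalently, its strongly connected component is a singleton.

No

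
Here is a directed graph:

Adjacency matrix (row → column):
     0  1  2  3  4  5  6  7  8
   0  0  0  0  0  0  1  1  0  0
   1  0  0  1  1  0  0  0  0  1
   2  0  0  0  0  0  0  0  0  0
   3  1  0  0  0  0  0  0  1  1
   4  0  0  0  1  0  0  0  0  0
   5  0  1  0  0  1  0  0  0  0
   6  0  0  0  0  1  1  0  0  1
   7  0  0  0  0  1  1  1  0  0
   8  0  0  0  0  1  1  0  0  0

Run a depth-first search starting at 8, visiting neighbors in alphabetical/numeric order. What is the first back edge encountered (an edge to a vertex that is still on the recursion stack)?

1->3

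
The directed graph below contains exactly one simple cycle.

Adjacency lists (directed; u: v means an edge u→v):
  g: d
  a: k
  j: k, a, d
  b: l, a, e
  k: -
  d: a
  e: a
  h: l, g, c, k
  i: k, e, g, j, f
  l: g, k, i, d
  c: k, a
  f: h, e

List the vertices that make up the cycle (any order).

DFS with gray/black marking from l:
l gray
  g gray
    d gray
      a gray
        k gray
        k black
      a black
    d black
  g black
  l→k: k black — skip
  i gray
    i→k: k black — skip
    e gray
      e→a: a black — skip
    e black
    i→g: g black — skip
    j gray
      j→k: k black — skip
      j→a: a black — skip
      j→d: d black — skip
    j black
    f gray
      h gray
        h→l: l is gray → back edge
Back edge closes the cycle l → i → f → h → l; its vertices are {f, h, i, l}.

f, h, i, l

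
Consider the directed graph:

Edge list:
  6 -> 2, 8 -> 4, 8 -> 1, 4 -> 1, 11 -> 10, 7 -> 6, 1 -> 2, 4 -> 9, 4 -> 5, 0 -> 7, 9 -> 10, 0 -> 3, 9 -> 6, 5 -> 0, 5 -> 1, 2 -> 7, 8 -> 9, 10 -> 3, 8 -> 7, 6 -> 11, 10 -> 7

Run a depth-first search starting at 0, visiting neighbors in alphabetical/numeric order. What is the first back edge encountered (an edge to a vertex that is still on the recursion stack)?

DFS from 0 (visiting neighbors in alphabetical/numeric order); mark gray on enter, black on exit:
0 gray
  3 gray
  3 black
  7 gray
    6 gray
      2 gray
        2→7: 7 is gray → back edge
First back edge: 2 → 7.

2->7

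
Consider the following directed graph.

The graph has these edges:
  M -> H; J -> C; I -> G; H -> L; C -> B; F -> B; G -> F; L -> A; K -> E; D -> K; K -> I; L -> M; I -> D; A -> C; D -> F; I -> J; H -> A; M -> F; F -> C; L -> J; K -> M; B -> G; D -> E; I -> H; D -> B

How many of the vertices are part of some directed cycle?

10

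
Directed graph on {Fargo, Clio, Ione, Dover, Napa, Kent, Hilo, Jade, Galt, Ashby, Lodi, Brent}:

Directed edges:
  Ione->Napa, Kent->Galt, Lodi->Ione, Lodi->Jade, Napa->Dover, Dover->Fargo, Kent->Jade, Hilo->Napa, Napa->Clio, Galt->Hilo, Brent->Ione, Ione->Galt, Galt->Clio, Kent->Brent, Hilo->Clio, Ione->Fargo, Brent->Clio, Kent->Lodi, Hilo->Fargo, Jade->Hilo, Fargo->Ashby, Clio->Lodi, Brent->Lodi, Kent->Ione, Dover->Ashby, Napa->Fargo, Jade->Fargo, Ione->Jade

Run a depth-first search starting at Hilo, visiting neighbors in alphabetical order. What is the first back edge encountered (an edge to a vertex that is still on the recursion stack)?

Galt->Clio

DFS from Hilo (visiting neighbors in alphabetical order); mark gray on enter, black on exit:
Hilo gray
  Clio gray
    Lodi gray
      Ione gray
        Fargo gray
          Ashby gray
          Ashby black
        Fargo black
        Galt gray
          Galt→Clio: Clio is gray → back edge
First back edge: Galt → Clio.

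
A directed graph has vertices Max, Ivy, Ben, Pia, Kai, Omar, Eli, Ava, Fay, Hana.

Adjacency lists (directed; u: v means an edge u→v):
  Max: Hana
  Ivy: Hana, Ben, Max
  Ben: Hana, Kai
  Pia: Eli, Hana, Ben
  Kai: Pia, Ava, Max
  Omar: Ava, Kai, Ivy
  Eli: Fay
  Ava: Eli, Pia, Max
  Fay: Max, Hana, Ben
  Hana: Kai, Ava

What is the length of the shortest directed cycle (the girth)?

For each vertex v, BFS finds the shortest path from v back to v.
The shortest such closed walk is Ava → Pia → Hana → Ava, length 3.

3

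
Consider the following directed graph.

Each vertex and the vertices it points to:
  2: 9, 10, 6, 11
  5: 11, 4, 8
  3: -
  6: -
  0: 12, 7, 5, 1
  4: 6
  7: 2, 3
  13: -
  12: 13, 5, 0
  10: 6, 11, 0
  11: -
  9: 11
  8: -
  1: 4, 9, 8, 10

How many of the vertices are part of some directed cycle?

A vertex is on a directed cycle iff it belongs to a strongly connected component of size ≥ 2 (or has a self-loop).
The vertices on cycles are {0, 1, 2, 7, 10, 12} — 6 in total.

6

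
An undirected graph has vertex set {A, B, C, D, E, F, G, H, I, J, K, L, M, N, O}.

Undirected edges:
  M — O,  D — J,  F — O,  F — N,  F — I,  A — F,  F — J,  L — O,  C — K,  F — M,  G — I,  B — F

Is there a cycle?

DFS, tracking each vertex's parent; an edge to a visited non-parent vertex closes a cycle.
Start from N:
visit N (parent –)
  visit F (parent N)
    visit M (parent F)
      visit O (parent M)
        visit L (parent O)
          L–O: parent, skip
        O–M: parent, skip
        O–F: F visited and ≠ parent → cycle
Cycle: F – M – O – F.

Yes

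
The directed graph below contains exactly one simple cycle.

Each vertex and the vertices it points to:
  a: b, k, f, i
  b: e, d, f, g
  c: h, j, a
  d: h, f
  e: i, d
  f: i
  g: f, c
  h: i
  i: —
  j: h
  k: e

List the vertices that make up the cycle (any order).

DFS with gray/black marking from c:
c gray
  h gray
    i gray
    i black
  h black
  j gray
    j→h: h black — skip
  j black
  a gray
    b gray
      e gray
        e→i: i black — skip
        d gray
          d→h: h black — skip
          f gray
            f→i: i black — skip
          f black
        d black
      e black
      b→d: d black — skip
      b→f: f black — skip
      g gray
        g→f: f black — skip
        g→c: c is gray → back edge
Back edge closes the cycle c → a → b → g → c; its vertices are {a, b, c, g}.

a, b, c, g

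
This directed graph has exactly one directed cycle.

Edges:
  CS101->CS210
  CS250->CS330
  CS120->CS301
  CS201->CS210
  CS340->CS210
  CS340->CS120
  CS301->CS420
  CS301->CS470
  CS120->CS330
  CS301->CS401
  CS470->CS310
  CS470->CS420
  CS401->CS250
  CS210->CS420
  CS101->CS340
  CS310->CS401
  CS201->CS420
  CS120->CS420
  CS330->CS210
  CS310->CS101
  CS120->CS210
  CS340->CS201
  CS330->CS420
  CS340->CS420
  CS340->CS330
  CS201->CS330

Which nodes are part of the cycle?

DFS with gray/black marking from CS301:
CS301 gray
  CS420 gray
  CS420 black
  CS470 gray
    CS470→CS420: CS420 black — skip
    CS310 gray
      CS401 gray
        CS250 gray
          CS330 gray
            CS210 gray
              CS210→CS420: CS420 black — skip
            CS210 black
            CS330→CS420: CS420 black — skip
          CS330 black
        CS250 black
      CS401 black
      CS101 gray
        CS340 gray
          CS340→CS420: CS420 black — skip
          CS201 gray
            CS201→CS210: CS210 black — skip
            CS201→CS420: CS420 black — skip
            CS201→CS330: CS330 black — skip
          CS201 black
          CS120 gray
            CS120→CS330: CS330 black — skip
            CS120→CS301: CS301 is gray → back edge
Back edge closes the cycle CS301 → CS470 → CS310 → CS101 → CS340 → CS120 → CS301; its vertices are {CS101, CS120, CS301, CS310, CS340, CS470}.

CS101, CS120, CS301, CS310, CS340, CS470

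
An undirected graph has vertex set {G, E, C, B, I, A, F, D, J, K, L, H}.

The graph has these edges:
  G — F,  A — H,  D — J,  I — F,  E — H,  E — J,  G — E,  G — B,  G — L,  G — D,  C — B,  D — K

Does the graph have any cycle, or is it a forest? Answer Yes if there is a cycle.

Yes

DFS, tracking each vertex's parent; an edge to a visited non-parent vertex closes a cycle.
Start from H:
visit H (parent –)
  visit E (parent H)
    visit G (parent E)
      visit B (parent G)
        B–G: parent, skip
        visit C (parent B)
          C–B: parent, skip
      visit L (parent G)
        L–G: parent, skip
      visit D (parent G)
        visit K (parent D)
          K–D: parent, skip
        visit J (parent D)
          J–E: E visited and ≠ parent → cycle
Cycle: E – G – D – J – E.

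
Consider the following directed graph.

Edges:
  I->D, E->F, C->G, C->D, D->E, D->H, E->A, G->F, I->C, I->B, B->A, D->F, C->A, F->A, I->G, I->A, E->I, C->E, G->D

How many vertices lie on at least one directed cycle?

A vertex is on a directed cycle iff it belongs to a strongly connected component of size ≥ 2 (or has a self-loop).
The vertices on cycles are {C, D, E, G, I} — 5 in total.

5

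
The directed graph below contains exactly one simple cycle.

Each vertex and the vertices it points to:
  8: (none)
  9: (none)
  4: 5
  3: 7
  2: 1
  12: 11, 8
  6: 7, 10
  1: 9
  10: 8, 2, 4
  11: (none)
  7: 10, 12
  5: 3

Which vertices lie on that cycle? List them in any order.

DFS with gray/black marking from 10:
10 gray
  8 gray
  8 black
  2 gray
    1 gray
      9 gray
      9 black
    1 black
  2 black
  4 gray
    5 gray
      3 gray
        7 gray
          7→10: 10 is gray → back edge
Back edge closes the cycle 10 → 4 → 5 → 3 → 7 → 10; its vertices are {3, 4, 5, 7, 10}.

3, 4, 5, 7, 10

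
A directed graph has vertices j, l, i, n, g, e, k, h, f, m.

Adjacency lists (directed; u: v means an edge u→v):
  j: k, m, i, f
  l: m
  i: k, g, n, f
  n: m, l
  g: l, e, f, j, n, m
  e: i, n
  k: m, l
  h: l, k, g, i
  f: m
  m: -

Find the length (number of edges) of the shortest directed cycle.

3

For each vertex v, BFS finds the shortest path from v back to v.
The shortest such closed walk is i → g → e → i, length 3.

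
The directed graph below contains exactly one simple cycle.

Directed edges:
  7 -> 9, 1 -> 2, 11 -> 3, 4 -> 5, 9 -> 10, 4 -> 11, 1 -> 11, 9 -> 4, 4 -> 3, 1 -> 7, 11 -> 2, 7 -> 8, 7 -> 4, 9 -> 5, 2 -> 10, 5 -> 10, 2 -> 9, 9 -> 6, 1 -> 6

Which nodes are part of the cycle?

DFS with gray/black marking from 9:
9 gray
  10 gray
  10 black
  6 gray
  6 black
  5 gray
    5→10: 10 black — skip
  5 black
  4 gray
    4→5: 5 black — skip
    11 gray
      2 gray
        2→10: 10 black — skip
        2→9: 9 is gray → back edge
Back edge closes the cycle 9 → 4 → 11 → 2 → 9; its vertices are {2, 4, 9, 11}.

2, 4, 9, 11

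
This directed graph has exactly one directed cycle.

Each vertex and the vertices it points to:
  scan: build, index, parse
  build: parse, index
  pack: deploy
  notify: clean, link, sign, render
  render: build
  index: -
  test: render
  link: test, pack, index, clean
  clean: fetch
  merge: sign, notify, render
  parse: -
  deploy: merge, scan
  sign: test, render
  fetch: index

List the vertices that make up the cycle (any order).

link, pack, merge, deploy, notify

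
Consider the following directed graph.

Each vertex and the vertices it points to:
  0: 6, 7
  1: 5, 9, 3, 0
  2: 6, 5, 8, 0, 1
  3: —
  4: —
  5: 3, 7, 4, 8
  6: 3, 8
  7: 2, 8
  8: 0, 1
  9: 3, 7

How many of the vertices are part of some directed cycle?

A vertex is on a directed cycle iff it belongs to a strongly connected component of size ≥ 2 (or has a self-loop).
The vertices on cycles are {0, 1, 2, 5, 6, 7, 8, 9} — 8 in total.

8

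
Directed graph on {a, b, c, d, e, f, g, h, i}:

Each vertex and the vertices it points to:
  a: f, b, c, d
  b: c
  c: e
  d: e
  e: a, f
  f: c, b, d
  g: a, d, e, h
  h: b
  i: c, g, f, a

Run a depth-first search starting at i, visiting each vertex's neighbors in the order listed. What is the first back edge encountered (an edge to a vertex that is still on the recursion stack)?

DFS from i (visiting each vertex's neighbors in the order listed); mark gray on enter, black on exit:
i gray
  c gray
    e gray
      a gray
        f gray
          f→c: c is gray → back edge
First back edge: f → c.

f->c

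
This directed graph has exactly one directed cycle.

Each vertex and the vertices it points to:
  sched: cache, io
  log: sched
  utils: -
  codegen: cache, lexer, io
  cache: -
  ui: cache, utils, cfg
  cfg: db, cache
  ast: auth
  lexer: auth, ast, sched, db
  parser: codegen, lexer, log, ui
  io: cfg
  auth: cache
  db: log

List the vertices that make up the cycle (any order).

DFS with gray/black marking from io:
io gray
  cfg gray
    db gray
      log gray
        sched gray
          cache gray
          cache black
          sched→io: io is gray → back edge
Back edge closes the cycle io → cfg → db → log → sched → io; its vertices are {db, io, cfg, log, sched}.

db, io, cfg, log, sched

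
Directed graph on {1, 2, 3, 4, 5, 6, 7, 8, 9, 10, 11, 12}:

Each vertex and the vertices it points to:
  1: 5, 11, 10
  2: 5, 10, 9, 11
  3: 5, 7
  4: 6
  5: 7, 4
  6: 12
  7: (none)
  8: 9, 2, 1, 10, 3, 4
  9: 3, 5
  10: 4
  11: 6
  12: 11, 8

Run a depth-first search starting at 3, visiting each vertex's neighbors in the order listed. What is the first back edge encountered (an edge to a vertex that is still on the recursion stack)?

11->6

DFS from 3 (visiting each vertex's neighbors in the order listed); mark gray on enter, black on exit:
3 gray
  5 gray
    7 gray
    7 black
    4 gray
      6 gray
        12 gray
          11 gray
            11→6: 6 is gray → back edge
First back edge: 11 → 6.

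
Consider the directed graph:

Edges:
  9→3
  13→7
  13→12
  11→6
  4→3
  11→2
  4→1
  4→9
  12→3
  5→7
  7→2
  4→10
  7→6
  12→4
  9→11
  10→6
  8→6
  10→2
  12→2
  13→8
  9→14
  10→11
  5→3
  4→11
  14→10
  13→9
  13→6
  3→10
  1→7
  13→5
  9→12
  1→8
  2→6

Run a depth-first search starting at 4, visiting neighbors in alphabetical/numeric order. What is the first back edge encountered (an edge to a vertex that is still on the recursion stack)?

12→4

DFS from 4 (visiting neighbors in alphabetical/numeric order); mark gray on enter, black on exit:
4 gray
  1 gray
    7 gray
      2 gray
        6 gray
        6 black
      2 black
      7→6: 6 black — skip
    7 black
    8 gray
      8→6: 6 black — skip
    8 black
  1 black
  3 gray
    10 gray
      10→2: 2 black — skip
      10→6: 6 black — skip
      11 gray
        11→2: 2 black — skip
        11→6: 6 black — skip
      11 black
    10 black
  3 black
  9 gray
    9→3: 3 black — skip
    9→11: 11 black — skip
    12 gray
      12→2: 2 black — skip
      12→3: 3 black — skip
      12→4: 4 is gray → back edge
First back edge: 12 → 4.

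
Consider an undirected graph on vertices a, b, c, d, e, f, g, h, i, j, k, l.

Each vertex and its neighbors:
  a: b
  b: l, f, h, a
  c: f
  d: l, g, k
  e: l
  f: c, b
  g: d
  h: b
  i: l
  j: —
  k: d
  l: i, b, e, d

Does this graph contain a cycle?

No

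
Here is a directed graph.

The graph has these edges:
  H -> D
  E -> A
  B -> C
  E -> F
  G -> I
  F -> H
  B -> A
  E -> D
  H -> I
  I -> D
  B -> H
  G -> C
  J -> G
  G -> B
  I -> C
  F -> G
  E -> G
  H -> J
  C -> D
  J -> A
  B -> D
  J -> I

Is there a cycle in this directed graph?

DFS with white/gray/black marking, starting from G:
G gray
  I gray
    D gray
    D black
    C gray
      C→D: D black — skip
    C black
  I black
  B gray
    H gray
      H→I: I black — skip
      J gray
        J→I: I black — skip
        J→G: G is gray → back edge
Back edge found, so a cycle exists: G → B → H → J → G.

Yes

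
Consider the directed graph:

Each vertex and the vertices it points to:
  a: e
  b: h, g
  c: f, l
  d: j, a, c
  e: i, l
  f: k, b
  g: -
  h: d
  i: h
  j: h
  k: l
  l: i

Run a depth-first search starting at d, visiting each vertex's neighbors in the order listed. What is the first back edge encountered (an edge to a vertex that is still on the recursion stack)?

DFS from d (visiting each vertex's neighbors in the order listed); mark gray on enter, black on exit:
d gray
  j gray
    h gray
      h→d: d is gray → back edge
First back edge: h → d.

h->d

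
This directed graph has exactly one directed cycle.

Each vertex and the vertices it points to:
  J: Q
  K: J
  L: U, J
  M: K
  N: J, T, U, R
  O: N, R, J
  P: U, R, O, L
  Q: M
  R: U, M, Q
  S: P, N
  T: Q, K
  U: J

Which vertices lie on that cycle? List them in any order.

J, K, M, Q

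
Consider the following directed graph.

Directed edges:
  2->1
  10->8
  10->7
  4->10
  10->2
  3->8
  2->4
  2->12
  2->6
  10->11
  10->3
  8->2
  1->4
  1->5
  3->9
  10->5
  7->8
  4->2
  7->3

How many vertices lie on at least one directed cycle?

A vertex is on a directed cycle iff it belongs to a strongly connected component of size ≥ 2 (or has a self-loop).
The vertices on cycles are {1, 2, 3, 4, 7, 8, 10} — 7 in total.

7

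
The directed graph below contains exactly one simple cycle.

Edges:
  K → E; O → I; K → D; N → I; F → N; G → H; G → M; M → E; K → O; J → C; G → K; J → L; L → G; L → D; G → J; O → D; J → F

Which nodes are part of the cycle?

G, J, L

DFS with gray/black marking from G:
G gray
  M gray
    E gray
    E black
  M black
  H gray
  H black
  J gray
    F gray
      N gray
        I gray
        I black
      N black
    F black
    C gray
    C black
    L gray
      L→G: G is gray → back edge
Back edge closes the cycle G → J → L → G; its vertices are {G, J, L}.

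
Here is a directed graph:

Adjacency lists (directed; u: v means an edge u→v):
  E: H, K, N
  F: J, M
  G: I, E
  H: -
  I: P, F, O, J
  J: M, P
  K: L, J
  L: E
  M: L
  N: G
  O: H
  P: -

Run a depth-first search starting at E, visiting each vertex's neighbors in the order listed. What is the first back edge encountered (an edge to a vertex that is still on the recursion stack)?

L→E

DFS from E (visiting each vertex's neighbors in the order listed); mark gray on enter, black on exit:
E gray
  H gray
  H black
  K gray
    L gray
      L→E: E is gray → back edge
First back edge: L → E.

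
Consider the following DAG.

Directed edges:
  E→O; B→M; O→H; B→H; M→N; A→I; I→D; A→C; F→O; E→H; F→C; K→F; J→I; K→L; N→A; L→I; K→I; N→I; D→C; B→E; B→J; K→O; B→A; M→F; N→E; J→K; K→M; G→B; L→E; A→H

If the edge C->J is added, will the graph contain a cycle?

Adding C→J creates a cycle iff J can already reach C.
Path from J: J → K → F → C.
So J → … → C → J is a cycle.

Yes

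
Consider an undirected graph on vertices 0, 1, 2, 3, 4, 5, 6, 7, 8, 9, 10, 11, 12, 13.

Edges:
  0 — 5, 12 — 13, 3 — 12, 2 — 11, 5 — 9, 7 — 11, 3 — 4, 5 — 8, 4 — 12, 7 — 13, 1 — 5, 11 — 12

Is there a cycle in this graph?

Yes

DFS, tracking each vertex's parent; an edge to a visited non-parent vertex closes a cycle.
Start from 6:
visit 6 (parent –)
visit 0 (parent –)
  visit 5 (parent 0)
    visit 8 (parent 5)
      8–5: parent, skip
    visit 1 (parent 5)
      1–5: parent, skip
    visit 9 (parent 5)
      9–5: parent, skip
    5–0: parent, skip
visit 2 (parent –)
  visit 11 (parent 2)
    visit 12 (parent 11)
      visit 4 (parent 12)
        visit 3 (parent 4)
          3–12: 12 visited and ≠ parent → cycle
Cycle: 12 – 4 – 3 – 12.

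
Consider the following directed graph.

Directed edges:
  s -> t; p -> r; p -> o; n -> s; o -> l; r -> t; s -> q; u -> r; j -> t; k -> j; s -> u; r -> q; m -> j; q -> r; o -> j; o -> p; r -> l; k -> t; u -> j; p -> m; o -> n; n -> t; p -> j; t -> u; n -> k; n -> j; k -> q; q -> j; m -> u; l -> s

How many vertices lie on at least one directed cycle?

A vertex is on a directed cycle iff it belongs to a strongly connected component of size ≥ 2 (or has a self-loop).
The vertices on cycles are {j, l, o, p, q, r, s, t, u} — 9 in total.

9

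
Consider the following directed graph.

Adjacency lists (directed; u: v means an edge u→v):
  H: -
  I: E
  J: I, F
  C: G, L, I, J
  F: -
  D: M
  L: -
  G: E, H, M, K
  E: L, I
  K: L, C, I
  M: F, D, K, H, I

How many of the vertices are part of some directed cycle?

7

A vertex is on a directed cycle iff it belongs to a strongly connected component of size ≥ 2 (or has a self-loop).
The vertices on cycles are {C, D, E, G, I, K, M} — 7 in total.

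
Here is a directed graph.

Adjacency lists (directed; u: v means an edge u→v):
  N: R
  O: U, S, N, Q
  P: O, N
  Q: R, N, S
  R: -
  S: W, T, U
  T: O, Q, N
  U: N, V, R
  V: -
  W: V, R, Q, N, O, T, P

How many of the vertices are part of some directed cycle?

A vertex is on a directed cycle iff it belongs to a strongly connected component of size ≥ 2 (or has a self-loop).
The vertices on cycles are {O, P, Q, S, T, W} — 6 in total.

6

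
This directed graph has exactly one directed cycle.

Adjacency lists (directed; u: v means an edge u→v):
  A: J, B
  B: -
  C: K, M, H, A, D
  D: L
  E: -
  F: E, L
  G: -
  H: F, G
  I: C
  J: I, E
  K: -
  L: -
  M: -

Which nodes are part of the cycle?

DFS with gray/black marking from C:
C gray
  K gray
  K black
  M gray
  M black
  H gray
    F gray
      E gray
      E black
      L gray
      L black
    F black
    G gray
    G black
  H black
  A gray
    J gray
      I gray
        I→C: C is gray → back edge
Back edge closes the cycle C → A → J → I → C; its vertices are {A, C, I, J}.

A, C, I, J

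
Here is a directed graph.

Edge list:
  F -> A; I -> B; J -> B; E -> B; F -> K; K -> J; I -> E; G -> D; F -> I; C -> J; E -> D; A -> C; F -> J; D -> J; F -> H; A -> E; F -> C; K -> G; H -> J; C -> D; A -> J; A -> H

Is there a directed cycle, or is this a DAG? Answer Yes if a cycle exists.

No

DFS with white/gray/black marking, starting from I:
I gray
  E gray
    D gray
      J gray
        B gray
        B black
      J black
    D black
    E→B: B black — skip
  E black
  I→B: B black — skip
I black
K gray
  K→J: J black — skip
  G gray
    G→D: D black — skip
  G black
K black
A gray
  A→J: J black — skip
  C gray
    C→D: D black — skip
    C→J: J black — skip
  C black
  A→E: E black — skip
  H gray
    H→J: J black — skip
  H black
A black
F gray
  F→H: H black — skip
  F→A: A black — skip
  F→J: J black — skip
  F→I: I black — skip
  F→C: C black — skip
  F→K: K black — skip
F black
Every edge goes to a white or black vertex — no back edge, so the graph is acyclic.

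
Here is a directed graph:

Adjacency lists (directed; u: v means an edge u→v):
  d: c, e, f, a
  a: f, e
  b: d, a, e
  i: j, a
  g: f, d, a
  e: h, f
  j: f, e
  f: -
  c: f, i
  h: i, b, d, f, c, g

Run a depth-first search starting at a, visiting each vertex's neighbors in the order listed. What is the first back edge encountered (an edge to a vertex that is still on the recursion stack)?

j->e

DFS from a (visiting each vertex's neighbors in the order listed); mark gray on enter, black on exit:
a gray
  f gray
  f black
  e gray
    h gray
      i gray
        j gray
          j→f: f black — skip
          j→e: e is gray → back edge
First back edge: j → e.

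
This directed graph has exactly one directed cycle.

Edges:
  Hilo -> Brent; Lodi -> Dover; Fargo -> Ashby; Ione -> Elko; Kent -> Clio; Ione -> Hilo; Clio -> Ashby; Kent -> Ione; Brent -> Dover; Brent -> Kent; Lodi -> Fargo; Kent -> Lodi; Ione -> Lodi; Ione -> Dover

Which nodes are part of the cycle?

Hilo, Ione, Kent, Brent

DFS with gray/black marking from Kent:
Kent gray
  Ione gray
    Elko gray
    Elko black
    Hilo gray
      Brent gray
        Dover gray
        Dover black
        Brent→Kent: Kent is gray → back edge
Back edge closes the cycle Kent → Ione → Hilo → Brent → Kent; its vertices are {Hilo, Ione, Kent, Brent}.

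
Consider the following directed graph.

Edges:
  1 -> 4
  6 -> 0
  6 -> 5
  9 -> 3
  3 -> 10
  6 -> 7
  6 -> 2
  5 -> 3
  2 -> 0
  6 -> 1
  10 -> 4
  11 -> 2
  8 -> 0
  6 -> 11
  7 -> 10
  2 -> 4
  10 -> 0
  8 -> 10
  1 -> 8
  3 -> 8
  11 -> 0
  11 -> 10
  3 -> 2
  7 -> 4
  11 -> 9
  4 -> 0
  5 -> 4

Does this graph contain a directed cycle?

DFS with white/gray/black marking, starting from 7:
7 gray
  4 gray
    0 gray
    0 black
  4 black
  10 gray
    10→4: 4 black — skip
    10→0: 0 black — skip
  10 black
7 black
3 gray
  3→10: 10 black — skip
  2 gray
    2→4: 4 black — skip
    2→0: 0 black — skip
  2 black
  8 gray
    8→0: 0 black — skip
    8→10: 10 black — skip
  8 black
3 black
1 gray
  1→8: 8 black — skip
  1→4: 4 black — skip
1 black
9 gray
  9→3: 3 black — skip
9 black
6 gray
  6→1: 1 black — skip
  6→0: 0 black — skip
  11 gray
    11→9: 9 black — skip
    11→0: 0 black — skip
    11→2: 2 black — skip
    11→10: 10 black — skip
  11 black
  6→7: 7 black — skip
  5 gray
    5→4: 4 black — skip
    5→3: 3 black — skip
  5 black
  6→2: 2 black — skip
6 black
Every edge goes to a white or black vertex — no back edge, so the graph is acyclic.

No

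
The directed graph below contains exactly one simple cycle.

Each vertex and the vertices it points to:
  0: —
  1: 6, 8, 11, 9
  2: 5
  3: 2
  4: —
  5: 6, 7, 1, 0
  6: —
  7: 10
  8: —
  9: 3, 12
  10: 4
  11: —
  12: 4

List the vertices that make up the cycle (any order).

1, 2, 3, 5, 9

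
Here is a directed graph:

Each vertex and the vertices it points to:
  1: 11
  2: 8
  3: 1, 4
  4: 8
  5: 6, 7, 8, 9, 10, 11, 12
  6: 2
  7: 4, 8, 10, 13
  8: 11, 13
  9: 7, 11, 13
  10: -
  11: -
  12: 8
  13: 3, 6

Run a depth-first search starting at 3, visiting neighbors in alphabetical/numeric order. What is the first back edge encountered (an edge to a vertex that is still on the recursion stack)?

DFS from 3 (visiting neighbors in alphabetical/numeric order); mark gray on enter, black on exit:
3 gray
  1 gray
    11 gray
    11 black
  1 black
  4 gray
    8 gray
      8→11: 11 black — skip
      13 gray
        13→3: 3 is gray → back edge
First back edge: 13 → 3.

13->3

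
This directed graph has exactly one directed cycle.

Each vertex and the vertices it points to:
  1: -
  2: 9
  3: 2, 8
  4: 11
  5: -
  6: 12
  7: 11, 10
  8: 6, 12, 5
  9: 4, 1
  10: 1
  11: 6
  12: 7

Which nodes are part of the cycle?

DFS with gray/black marking from 12:
12 gray
  7 gray
    11 gray
      6 gray
        6→12: 12 is gray → back edge
Back edge closes the cycle 12 → 7 → 11 → 6 → 12; its vertices are {6, 7, 11, 12}.

6, 7, 11, 12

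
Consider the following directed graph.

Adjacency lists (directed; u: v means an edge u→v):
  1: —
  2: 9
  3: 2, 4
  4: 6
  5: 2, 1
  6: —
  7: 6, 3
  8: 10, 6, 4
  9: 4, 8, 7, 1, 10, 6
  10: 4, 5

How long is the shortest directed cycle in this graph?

For each vertex v, BFS finds the shortest path from v back to v.
The shortest such closed walk is 9 → 10 → 5 → 2 → 9, length 4.

4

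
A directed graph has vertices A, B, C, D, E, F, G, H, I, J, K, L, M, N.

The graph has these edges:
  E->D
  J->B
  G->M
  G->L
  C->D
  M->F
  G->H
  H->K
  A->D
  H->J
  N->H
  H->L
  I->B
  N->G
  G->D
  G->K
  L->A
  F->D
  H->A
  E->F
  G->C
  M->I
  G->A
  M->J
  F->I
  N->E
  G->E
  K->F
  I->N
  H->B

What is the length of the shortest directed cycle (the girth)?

4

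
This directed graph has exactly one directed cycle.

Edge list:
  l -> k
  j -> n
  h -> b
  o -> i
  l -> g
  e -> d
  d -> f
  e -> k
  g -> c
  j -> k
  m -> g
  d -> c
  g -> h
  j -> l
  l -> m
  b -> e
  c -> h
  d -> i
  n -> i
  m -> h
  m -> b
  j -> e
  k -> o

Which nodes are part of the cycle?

b, c, d, e, h

DFS with gray/black marking from e:
e gray
  d gray
    i gray
    i black
    c gray
      h gray
        b gray
          b→e: e is gray → back edge
Back edge closes the cycle e → d → c → h → b → e; its vertices are {b, c, d, e, h}.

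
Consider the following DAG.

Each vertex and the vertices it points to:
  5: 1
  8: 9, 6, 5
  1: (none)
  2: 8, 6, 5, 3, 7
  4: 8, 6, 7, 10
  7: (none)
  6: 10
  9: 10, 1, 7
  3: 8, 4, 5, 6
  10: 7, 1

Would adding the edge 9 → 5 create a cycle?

No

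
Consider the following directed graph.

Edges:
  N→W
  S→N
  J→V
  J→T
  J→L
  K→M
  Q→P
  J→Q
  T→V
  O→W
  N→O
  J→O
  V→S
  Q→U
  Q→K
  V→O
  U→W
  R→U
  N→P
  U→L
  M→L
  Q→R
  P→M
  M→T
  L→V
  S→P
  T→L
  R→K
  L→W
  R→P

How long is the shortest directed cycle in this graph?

For each vertex v, BFS finds the shortest path from v back to v.
The shortest such closed walk is V → S → P → M → T → V, length 5.

5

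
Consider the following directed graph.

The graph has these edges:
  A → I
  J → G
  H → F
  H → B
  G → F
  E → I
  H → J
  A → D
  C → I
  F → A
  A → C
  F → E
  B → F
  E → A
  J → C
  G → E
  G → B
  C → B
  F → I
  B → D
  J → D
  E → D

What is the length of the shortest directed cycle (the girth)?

4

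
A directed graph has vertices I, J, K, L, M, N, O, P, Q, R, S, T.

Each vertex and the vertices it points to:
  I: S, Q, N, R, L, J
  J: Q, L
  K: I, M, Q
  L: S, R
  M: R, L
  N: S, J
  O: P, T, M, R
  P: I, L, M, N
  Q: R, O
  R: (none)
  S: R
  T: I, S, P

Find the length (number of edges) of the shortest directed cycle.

4

For each vertex v, BFS finds the shortest path from v back to v.
The shortest such closed walk is Q → O → P → I → Q, length 4.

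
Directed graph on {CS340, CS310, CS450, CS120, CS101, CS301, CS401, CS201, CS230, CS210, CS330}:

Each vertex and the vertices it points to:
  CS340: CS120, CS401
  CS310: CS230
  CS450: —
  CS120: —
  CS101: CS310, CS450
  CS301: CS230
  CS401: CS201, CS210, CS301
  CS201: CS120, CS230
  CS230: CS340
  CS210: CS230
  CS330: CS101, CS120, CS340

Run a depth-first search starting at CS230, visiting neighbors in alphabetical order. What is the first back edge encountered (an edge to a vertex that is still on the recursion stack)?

CS201→CS230

DFS from CS230 (visiting neighbors in alphabetical order); mark gray on enter, black on exit:
CS230 gray
  CS340 gray
    CS120 gray
    CS120 black
    CS401 gray
      CS201 gray
        CS201→CS120: CS120 black — skip
        CS201→CS230: CS230 is gray → back edge
First back edge: CS201 → CS230.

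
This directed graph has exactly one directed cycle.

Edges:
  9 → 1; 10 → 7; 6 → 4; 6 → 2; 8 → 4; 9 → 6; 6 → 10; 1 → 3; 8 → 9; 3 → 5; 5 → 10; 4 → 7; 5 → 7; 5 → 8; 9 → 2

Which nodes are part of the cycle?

DFS with gray/black marking from 9:
9 gray
  1 gray
    3 gray
      5 gray
        8 gray
          8→9: 9 is gray → back edge
Back edge closes the cycle 9 → 1 → 3 → 5 → 8 → 9; its vertices are {1, 3, 5, 8, 9}.

1, 3, 5, 8, 9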